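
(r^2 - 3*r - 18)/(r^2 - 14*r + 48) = (r + 3)/(r - 8)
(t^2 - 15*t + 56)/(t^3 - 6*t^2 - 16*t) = (t - 7)/(t*(t + 2))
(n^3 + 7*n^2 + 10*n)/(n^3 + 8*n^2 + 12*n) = (n + 5)/(n + 6)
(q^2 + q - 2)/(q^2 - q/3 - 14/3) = 3*(q - 1)/(3*q - 7)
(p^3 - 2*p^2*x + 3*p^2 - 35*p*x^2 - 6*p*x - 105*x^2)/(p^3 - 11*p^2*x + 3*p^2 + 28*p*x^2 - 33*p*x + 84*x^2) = (-p - 5*x)/(-p + 4*x)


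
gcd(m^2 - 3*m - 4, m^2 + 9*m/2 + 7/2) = m + 1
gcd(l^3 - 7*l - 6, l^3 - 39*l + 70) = 1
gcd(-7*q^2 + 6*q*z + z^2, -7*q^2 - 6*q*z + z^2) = 1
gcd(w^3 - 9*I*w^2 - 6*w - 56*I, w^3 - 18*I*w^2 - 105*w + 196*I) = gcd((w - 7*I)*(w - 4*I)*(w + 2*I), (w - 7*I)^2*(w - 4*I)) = w^2 - 11*I*w - 28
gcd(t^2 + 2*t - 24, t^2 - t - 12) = t - 4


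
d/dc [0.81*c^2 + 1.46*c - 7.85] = 1.62*c + 1.46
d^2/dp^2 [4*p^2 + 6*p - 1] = 8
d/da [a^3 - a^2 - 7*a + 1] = 3*a^2 - 2*a - 7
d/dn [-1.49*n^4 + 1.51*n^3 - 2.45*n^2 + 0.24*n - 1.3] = -5.96*n^3 + 4.53*n^2 - 4.9*n + 0.24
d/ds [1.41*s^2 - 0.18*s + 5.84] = 2.82*s - 0.18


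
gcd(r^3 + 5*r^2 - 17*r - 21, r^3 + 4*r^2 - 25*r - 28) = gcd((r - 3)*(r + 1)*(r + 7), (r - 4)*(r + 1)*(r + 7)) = r^2 + 8*r + 7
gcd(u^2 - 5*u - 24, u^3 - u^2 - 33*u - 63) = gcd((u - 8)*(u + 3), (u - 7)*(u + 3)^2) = u + 3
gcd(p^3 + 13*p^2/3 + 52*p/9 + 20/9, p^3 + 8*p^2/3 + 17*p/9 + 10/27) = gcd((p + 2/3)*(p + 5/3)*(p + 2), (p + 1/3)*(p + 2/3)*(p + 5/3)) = p^2 + 7*p/3 + 10/9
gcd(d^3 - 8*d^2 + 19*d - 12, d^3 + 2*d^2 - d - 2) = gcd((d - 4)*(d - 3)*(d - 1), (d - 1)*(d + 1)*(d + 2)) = d - 1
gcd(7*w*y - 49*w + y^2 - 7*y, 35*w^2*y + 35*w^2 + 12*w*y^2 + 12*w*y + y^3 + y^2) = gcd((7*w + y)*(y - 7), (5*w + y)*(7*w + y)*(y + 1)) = 7*w + y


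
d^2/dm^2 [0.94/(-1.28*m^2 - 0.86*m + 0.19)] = (3.080192*m^2 + 2.069504*m - 0.94*(2.56*m + 0.86)*(5.12*m + 1.72) - 0.457216)/(1.28*m^2 + 0.86*m - 0.19)^3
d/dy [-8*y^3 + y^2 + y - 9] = -24*y^2 + 2*y + 1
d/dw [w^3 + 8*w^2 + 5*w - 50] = 3*w^2 + 16*w + 5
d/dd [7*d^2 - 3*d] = 14*d - 3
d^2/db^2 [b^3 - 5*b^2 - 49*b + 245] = 6*b - 10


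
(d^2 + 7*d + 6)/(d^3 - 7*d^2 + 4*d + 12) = (d + 6)/(d^2 - 8*d + 12)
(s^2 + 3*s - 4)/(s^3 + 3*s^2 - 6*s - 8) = (s - 1)/(s^2 - s - 2)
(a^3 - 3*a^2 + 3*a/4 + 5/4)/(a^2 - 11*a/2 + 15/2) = (2*a^2 - a - 1)/(2*(a - 3))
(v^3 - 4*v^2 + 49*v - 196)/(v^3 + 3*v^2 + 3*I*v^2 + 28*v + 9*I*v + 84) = (v^2 - v*(4 + 7*I) + 28*I)/(v^2 + v*(3 - 4*I) - 12*I)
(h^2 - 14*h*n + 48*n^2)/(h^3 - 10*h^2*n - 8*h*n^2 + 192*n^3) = 1/(h + 4*n)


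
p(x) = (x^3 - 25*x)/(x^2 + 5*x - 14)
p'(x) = (-2*x - 5)*(x^3 - 25*x)/(x^2 + 5*x - 14)^2 + (3*x^2 - 25)/(x^2 + 5*x - 14)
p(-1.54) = -1.80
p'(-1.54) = 0.75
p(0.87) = 2.37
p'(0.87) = 4.35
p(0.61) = 1.42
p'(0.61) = 3.09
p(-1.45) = -1.73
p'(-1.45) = 0.79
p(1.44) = 6.99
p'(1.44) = 15.62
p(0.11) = 0.20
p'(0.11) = 1.94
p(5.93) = 1.19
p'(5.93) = 1.19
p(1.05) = 3.28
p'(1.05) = 5.88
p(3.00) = -4.80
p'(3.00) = 5.48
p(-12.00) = -20.40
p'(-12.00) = 0.28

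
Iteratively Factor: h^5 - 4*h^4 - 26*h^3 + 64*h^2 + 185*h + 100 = (h + 1)*(h^4 - 5*h^3 - 21*h^2 + 85*h + 100) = (h + 1)*(h + 4)*(h^3 - 9*h^2 + 15*h + 25) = (h - 5)*(h + 1)*(h + 4)*(h^2 - 4*h - 5) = (h - 5)^2*(h + 1)*(h + 4)*(h + 1)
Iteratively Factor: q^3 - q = (q)*(q^2 - 1) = q*(q + 1)*(q - 1)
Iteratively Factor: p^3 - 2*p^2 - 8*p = (p - 4)*(p^2 + 2*p) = (p - 4)*(p + 2)*(p)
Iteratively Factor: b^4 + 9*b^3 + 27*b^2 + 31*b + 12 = (b + 1)*(b^3 + 8*b^2 + 19*b + 12) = (b + 1)*(b + 4)*(b^2 + 4*b + 3) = (b + 1)^2*(b + 4)*(b + 3)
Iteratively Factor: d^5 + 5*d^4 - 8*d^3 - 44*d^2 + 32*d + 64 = (d + 1)*(d^4 + 4*d^3 - 12*d^2 - 32*d + 64) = (d - 2)*(d + 1)*(d^3 + 6*d^2 - 32) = (d - 2)*(d + 1)*(d + 4)*(d^2 + 2*d - 8) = (d - 2)^2*(d + 1)*(d + 4)*(d + 4)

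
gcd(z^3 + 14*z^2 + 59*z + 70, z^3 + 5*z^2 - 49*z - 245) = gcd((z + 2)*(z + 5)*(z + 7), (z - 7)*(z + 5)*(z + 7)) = z^2 + 12*z + 35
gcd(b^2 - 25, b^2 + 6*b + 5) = b + 5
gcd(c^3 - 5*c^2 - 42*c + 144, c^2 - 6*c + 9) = c - 3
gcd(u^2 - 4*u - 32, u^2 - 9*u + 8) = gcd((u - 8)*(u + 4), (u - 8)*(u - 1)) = u - 8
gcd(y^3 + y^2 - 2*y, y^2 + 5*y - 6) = y - 1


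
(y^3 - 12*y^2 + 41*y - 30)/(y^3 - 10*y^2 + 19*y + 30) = (y - 1)/(y + 1)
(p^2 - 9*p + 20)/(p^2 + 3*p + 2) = (p^2 - 9*p + 20)/(p^2 + 3*p + 2)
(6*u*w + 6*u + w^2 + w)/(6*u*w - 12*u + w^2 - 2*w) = (w + 1)/(w - 2)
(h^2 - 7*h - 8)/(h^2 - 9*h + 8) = (h + 1)/(h - 1)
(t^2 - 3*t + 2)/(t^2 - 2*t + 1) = (t - 2)/(t - 1)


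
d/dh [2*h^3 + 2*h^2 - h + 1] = 6*h^2 + 4*h - 1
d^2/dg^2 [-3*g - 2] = 0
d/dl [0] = 0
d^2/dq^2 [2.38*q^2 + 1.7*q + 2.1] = 4.76000000000000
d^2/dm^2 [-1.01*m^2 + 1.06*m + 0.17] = -2.02000000000000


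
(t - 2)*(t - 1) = t^2 - 3*t + 2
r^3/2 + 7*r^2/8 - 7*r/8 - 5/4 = (r/2 + 1)*(r - 5/4)*(r + 1)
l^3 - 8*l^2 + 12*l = l*(l - 6)*(l - 2)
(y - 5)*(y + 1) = y^2 - 4*y - 5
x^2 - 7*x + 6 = (x - 6)*(x - 1)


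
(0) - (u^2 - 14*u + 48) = -u^2 + 14*u - 48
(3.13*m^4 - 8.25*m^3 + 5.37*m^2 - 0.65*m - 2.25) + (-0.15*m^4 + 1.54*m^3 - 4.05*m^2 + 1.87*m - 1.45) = 2.98*m^4 - 6.71*m^3 + 1.32*m^2 + 1.22*m - 3.7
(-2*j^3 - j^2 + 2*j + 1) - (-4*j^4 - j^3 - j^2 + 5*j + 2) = 4*j^4 - j^3 - 3*j - 1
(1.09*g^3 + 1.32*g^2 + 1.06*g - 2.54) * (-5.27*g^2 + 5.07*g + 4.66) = -5.7443*g^5 - 1.4301*g^4 + 6.1856*g^3 + 24.9112*g^2 - 7.9382*g - 11.8364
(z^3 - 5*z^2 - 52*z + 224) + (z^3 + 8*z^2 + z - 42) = 2*z^3 + 3*z^2 - 51*z + 182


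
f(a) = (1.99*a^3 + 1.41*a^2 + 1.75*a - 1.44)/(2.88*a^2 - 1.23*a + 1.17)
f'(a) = (1.23 - 5.76*a)*(1.99*a^3 + 1.41*a^2 + 1.75*a - 1.44)/(2.88*a^2 - 1.23*a + 1.17)^2 + (5.97*a^2 + 2.82*a + 1.75)/(2.88*a^2 - 1.23*a + 1.17)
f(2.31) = 2.53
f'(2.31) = 0.70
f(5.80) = 4.89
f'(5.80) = 0.68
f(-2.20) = -1.10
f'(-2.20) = 0.51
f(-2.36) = -1.19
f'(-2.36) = 0.53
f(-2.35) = -1.18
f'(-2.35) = 0.53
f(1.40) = 1.81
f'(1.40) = 0.98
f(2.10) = 2.38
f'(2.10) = 0.72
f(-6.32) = -3.70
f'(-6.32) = 0.67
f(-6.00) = -3.48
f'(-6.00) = 0.67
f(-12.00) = -7.57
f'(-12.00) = 0.69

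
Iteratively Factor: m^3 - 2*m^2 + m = (m - 1)*(m^2 - m) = (m - 1)^2*(m)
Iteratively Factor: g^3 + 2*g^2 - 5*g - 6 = (g + 1)*(g^2 + g - 6) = (g - 2)*(g + 1)*(g + 3)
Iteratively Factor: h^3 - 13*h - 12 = (h - 4)*(h^2 + 4*h + 3) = (h - 4)*(h + 3)*(h + 1)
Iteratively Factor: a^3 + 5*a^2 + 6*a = (a + 2)*(a^2 + 3*a) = (a + 2)*(a + 3)*(a)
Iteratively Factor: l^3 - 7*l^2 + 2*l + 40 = (l + 2)*(l^2 - 9*l + 20) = (l - 5)*(l + 2)*(l - 4)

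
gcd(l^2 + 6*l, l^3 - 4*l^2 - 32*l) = l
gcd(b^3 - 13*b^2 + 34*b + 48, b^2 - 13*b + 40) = b - 8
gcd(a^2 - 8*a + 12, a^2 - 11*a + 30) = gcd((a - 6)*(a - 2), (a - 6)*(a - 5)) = a - 6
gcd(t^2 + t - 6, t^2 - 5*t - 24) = t + 3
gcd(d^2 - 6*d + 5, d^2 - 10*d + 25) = d - 5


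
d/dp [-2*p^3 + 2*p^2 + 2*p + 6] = -6*p^2 + 4*p + 2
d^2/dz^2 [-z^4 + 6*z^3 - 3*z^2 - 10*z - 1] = -12*z^2 + 36*z - 6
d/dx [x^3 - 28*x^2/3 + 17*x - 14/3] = 3*x^2 - 56*x/3 + 17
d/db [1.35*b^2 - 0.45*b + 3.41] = 2.7*b - 0.45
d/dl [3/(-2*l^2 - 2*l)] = 3*(2*l + 1)/(2*l^2*(l + 1)^2)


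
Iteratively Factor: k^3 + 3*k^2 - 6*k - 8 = (k + 4)*(k^2 - k - 2) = (k - 2)*(k + 4)*(k + 1)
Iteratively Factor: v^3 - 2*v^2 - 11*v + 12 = (v + 3)*(v^2 - 5*v + 4) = (v - 1)*(v + 3)*(v - 4)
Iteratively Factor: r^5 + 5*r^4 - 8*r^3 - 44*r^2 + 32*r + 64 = (r + 4)*(r^4 + r^3 - 12*r^2 + 4*r + 16) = (r - 2)*(r + 4)*(r^3 + 3*r^2 - 6*r - 8) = (r - 2)*(r + 4)^2*(r^2 - r - 2) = (r - 2)*(r + 1)*(r + 4)^2*(r - 2)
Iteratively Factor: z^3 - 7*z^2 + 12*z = (z)*(z^2 - 7*z + 12) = z*(z - 4)*(z - 3)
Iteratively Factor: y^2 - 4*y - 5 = (y + 1)*(y - 5)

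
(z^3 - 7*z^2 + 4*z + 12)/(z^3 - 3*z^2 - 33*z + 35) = (z^3 - 7*z^2 + 4*z + 12)/(z^3 - 3*z^2 - 33*z + 35)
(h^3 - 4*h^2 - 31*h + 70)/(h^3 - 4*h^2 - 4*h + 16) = (h^2 - 2*h - 35)/(h^2 - 2*h - 8)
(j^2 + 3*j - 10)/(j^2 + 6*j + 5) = (j - 2)/(j + 1)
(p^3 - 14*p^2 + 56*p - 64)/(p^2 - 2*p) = p - 12 + 32/p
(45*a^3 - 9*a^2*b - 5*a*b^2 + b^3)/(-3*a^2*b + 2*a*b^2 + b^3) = (-15*a^2 + 8*a*b - b^2)/(b*(a - b))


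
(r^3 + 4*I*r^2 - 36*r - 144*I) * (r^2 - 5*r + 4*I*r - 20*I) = r^5 - 5*r^4 + 8*I*r^4 - 52*r^3 - 40*I*r^3 + 260*r^2 - 288*I*r^2 + 576*r + 1440*I*r - 2880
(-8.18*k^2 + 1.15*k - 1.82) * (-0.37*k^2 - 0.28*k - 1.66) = 3.0266*k^4 + 1.8649*k^3 + 13.9302*k^2 - 1.3994*k + 3.0212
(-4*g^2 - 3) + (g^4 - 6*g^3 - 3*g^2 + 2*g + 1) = g^4 - 6*g^3 - 7*g^2 + 2*g - 2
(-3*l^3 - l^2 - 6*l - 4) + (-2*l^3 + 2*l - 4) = -5*l^3 - l^2 - 4*l - 8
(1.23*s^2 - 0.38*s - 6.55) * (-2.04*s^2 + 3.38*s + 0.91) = -2.5092*s^4 + 4.9326*s^3 + 13.1969*s^2 - 22.4848*s - 5.9605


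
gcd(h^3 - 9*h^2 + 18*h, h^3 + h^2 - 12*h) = h^2 - 3*h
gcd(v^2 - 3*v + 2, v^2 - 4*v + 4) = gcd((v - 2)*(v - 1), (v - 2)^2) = v - 2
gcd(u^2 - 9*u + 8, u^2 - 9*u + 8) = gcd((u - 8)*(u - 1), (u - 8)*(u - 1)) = u^2 - 9*u + 8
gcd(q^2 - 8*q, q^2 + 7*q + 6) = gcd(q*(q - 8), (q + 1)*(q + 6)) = 1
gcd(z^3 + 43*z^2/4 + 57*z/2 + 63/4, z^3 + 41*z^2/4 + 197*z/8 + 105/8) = z^2 + 31*z/4 + 21/4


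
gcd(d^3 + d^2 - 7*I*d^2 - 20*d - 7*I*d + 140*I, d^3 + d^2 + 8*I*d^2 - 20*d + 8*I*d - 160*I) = d^2 + d - 20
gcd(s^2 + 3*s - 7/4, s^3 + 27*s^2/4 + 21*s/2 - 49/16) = s + 7/2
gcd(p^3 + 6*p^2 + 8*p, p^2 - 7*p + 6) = 1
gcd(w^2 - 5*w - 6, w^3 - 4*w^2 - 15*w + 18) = w - 6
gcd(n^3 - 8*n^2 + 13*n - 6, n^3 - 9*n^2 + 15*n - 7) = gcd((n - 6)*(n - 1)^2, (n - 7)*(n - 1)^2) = n^2 - 2*n + 1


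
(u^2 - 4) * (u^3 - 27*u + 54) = u^5 - 31*u^3 + 54*u^2 + 108*u - 216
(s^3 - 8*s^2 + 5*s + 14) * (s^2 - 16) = s^5 - 8*s^4 - 11*s^3 + 142*s^2 - 80*s - 224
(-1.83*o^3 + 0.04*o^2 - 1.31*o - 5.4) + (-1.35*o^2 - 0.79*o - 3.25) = -1.83*o^3 - 1.31*o^2 - 2.1*o - 8.65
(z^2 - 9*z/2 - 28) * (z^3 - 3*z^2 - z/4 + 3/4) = z^5 - 15*z^4/2 - 59*z^3/4 + 687*z^2/8 + 29*z/8 - 21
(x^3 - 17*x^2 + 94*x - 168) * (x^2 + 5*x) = x^5 - 12*x^4 + 9*x^3 + 302*x^2 - 840*x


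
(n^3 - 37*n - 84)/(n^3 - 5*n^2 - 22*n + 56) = (n + 3)/(n - 2)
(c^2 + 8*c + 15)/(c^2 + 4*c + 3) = (c + 5)/(c + 1)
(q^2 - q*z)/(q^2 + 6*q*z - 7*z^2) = q/(q + 7*z)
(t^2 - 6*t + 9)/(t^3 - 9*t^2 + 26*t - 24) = (t - 3)/(t^2 - 6*t + 8)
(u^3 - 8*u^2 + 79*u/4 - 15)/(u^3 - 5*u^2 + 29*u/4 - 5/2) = (2*u^2 - 11*u + 12)/(2*u^2 - 5*u + 2)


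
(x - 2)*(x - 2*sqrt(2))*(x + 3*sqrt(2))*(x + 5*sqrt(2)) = x^4 - 2*x^3 + 6*sqrt(2)*x^3 - 12*sqrt(2)*x^2 - 2*x^2 - 60*sqrt(2)*x + 4*x + 120*sqrt(2)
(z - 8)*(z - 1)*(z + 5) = z^3 - 4*z^2 - 37*z + 40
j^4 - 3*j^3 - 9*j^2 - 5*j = j*(j - 5)*(j + 1)^2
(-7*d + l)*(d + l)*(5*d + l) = -35*d^3 - 37*d^2*l - d*l^2 + l^3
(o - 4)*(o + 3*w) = o^2 + 3*o*w - 4*o - 12*w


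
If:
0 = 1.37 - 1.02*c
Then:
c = 1.34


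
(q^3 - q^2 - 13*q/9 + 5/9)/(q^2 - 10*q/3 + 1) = (3*q^2 - 2*q - 5)/(3*(q - 3))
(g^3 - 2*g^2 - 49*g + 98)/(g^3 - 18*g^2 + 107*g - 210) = (g^2 + 5*g - 14)/(g^2 - 11*g + 30)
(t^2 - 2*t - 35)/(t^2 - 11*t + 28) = (t + 5)/(t - 4)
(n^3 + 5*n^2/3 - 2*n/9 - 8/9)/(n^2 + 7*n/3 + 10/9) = (9*n^3 + 15*n^2 - 2*n - 8)/(9*n^2 + 21*n + 10)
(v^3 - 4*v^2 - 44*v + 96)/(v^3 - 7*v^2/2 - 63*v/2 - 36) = 2*(v^2 + 4*v - 12)/(2*v^2 + 9*v + 9)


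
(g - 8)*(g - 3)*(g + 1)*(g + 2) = g^4 - 8*g^3 - 7*g^2 + 50*g + 48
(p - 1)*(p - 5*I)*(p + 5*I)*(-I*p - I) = -I*p^4 - 24*I*p^2 + 25*I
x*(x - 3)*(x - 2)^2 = x^4 - 7*x^3 + 16*x^2 - 12*x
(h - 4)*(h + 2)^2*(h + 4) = h^4 + 4*h^3 - 12*h^2 - 64*h - 64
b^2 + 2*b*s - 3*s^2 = (b - s)*(b + 3*s)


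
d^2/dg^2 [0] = 0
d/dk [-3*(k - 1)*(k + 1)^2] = 3*(1 - 3*k)*(k + 1)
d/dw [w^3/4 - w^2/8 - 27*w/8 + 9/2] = 3*w^2/4 - w/4 - 27/8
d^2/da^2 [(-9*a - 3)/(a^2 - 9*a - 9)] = 6*((2*a - 9)^2*(3*a + 1) + (9*a - 26)*(-a^2 + 9*a + 9))/(-a^2 + 9*a + 9)^3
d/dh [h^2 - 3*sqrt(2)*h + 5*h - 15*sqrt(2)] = 2*h - 3*sqrt(2) + 5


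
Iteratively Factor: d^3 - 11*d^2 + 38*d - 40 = (d - 2)*(d^2 - 9*d + 20) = (d - 4)*(d - 2)*(d - 5)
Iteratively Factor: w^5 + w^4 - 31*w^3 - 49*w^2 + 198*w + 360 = (w + 3)*(w^4 - 2*w^3 - 25*w^2 + 26*w + 120) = (w - 5)*(w + 3)*(w^3 + 3*w^2 - 10*w - 24) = (w - 5)*(w - 3)*(w + 3)*(w^2 + 6*w + 8) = (w - 5)*(w - 3)*(w + 2)*(w + 3)*(w + 4)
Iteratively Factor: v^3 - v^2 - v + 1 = (v + 1)*(v^2 - 2*v + 1) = (v - 1)*(v + 1)*(v - 1)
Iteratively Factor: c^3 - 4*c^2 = (c)*(c^2 - 4*c) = c^2*(c - 4)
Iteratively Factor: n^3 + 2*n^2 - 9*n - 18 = (n - 3)*(n^2 + 5*n + 6) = (n - 3)*(n + 2)*(n + 3)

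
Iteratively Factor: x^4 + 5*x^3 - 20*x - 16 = (x + 4)*(x^3 + x^2 - 4*x - 4) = (x + 2)*(x + 4)*(x^2 - x - 2) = (x + 1)*(x + 2)*(x + 4)*(x - 2)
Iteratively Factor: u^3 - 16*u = (u + 4)*(u^2 - 4*u) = (u - 4)*(u + 4)*(u)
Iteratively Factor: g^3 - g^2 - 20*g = (g - 5)*(g^2 + 4*g) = g*(g - 5)*(g + 4)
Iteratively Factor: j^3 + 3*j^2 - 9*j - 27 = (j + 3)*(j^2 - 9) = (j + 3)^2*(j - 3)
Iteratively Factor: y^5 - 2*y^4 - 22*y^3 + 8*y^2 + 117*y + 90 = (y + 2)*(y^4 - 4*y^3 - 14*y^2 + 36*y + 45) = (y - 3)*(y + 2)*(y^3 - y^2 - 17*y - 15) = (y - 5)*(y - 3)*(y + 2)*(y^2 + 4*y + 3) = (y - 5)*(y - 3)*(y + 2)*(y + 3)*(y + 1)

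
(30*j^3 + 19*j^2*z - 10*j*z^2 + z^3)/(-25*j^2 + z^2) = (-6*j^2 - 5*j*z + z^2)/(5*j + z)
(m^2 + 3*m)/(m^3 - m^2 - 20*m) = (m + 3)/(m^2 - m - 20)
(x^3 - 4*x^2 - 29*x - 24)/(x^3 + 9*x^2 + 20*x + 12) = (x^2 - 5*x - 24)/(x^2 + 8*x + 12)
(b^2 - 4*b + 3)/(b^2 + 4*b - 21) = (b - 1)/(b + 7)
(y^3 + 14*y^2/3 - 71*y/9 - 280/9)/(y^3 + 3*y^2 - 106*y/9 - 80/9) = (3*y + 7)/(3*y + 2)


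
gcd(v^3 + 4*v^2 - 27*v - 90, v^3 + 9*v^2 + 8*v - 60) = v + 6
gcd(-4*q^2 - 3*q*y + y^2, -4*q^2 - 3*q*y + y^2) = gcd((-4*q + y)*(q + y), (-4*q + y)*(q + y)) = -4*q^2 - 3*q*y + y^2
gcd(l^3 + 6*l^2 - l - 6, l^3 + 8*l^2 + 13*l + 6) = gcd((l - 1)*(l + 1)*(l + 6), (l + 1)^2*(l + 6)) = l^2 + 7*l + 6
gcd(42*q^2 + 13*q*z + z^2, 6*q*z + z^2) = 6*q + z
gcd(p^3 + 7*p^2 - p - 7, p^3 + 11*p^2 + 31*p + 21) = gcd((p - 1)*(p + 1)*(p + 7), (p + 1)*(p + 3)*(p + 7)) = p^2 + 8*p + 7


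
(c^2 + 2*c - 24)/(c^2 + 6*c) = (c - 4)/c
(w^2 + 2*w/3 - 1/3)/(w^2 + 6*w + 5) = (w - 1/3)/(w + 5)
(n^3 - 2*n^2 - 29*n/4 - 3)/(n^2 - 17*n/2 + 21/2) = (4*n^3 - 8*n^2 - 29*n - 12)/(2*(2*n^2 - 17*n + 21))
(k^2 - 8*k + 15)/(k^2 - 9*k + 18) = (k - 5)/(k - 6)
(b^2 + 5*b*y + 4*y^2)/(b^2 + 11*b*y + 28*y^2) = (b + y)/(b + 7*y)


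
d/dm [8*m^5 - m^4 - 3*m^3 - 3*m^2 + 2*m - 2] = 40*m^4 - 4*m^3 - 9*m^2 - 6*m + 2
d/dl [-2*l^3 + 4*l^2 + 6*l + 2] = -6*l^2 + 8*l + 6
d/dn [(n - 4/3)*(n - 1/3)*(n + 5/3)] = 3*n^2 - 7/3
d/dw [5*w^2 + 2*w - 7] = 10*w + 2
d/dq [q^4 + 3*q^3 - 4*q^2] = q*(4*q^2 + 9*q - 8)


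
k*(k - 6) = k^2 - 6*k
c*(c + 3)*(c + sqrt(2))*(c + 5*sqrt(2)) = c^4 + 3*c^3 + 6*sqrt(2)*c^3 + 10*c^2 + 18*sqrt(2)*c^2 + 30*c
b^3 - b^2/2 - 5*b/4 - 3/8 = (b - 3/2)*(b + 1/2)^2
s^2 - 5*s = s*(s - 5)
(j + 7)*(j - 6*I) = j^2 + 7*j - 6*I*j - 42*I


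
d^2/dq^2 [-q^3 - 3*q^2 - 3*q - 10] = -6*q - 6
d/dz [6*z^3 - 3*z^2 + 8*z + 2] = 18*z^2 - 6*z + 8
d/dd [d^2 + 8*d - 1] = 2*d + 8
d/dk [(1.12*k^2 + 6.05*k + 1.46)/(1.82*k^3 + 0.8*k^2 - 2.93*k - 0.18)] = (-2.0384*k^4 - 22.022*k^3 - 16.0932*k^2 - 2.7392*k + 3.1888)/(3.3124*k^6 + 2.912*k^5 - 10.0252*k^4 - 5.3432*k^3 + 8.2969*k^2 + 1.0548*k + 0.0324)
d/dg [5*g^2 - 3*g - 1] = 10*g - 3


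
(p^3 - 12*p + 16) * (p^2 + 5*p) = p^5 + 5*p^4 - 12*p^3 - 44*p^2 + 80*p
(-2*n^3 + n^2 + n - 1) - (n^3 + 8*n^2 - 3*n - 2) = -3*n^3 - 7*n^2 + 4*n + 1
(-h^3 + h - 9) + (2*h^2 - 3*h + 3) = -h^3 + 2*h^2 - 2*h - 6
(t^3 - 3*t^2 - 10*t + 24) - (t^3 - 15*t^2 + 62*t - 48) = 12*t^2 - 72*t + 72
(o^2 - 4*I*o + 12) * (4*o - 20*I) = 4*o^3 - 36*I*o^2 - 32*o - 240*I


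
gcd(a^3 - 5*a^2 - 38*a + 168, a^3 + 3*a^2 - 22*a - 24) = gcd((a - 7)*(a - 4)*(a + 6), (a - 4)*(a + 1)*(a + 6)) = a^2 + 2*a - 24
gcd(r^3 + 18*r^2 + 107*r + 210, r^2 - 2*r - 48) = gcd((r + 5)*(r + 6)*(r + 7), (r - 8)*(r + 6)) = r + 6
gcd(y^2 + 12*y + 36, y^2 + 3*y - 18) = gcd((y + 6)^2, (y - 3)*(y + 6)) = y + 6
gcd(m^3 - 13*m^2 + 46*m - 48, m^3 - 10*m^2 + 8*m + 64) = m - 8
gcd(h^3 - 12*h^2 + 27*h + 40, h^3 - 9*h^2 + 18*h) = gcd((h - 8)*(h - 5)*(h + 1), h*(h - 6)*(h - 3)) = 1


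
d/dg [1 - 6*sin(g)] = -6*cos(g)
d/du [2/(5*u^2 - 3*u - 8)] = 2*(3 - 10*u)/(-5*u^2 + 3*u + 8)^2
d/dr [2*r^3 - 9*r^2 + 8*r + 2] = 6*r^2 - 18*r + 8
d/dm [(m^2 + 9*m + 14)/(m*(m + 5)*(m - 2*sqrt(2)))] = (-m^4 - 18*m^3 - 87*m^2 + 8*sqrt(2)*m^2 - 140*m + 56*sqrt(2)*m + 140*sqrt(2))/(m^2*(m^4 - 4*sqrt(2)*m^3 + 10*m^3 - 40*sqrt(2)*m^2 + 33*m^2 - 100*sqrt(2)*m + 80*m + 200))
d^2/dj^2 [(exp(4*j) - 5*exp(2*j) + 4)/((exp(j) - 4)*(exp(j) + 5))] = (4*exp(7*j) + 11*exp(6*j) - 231*exp(5*j) - 455*exp(4*j) + 6011*exp(3*j) + 312*exp(2*j) - 7676*exp(j) + 80)*exp(j)/(exp(6*j) + 3*exp(5*j) - 57*exp(4*j) - 119*exp(3*j) + 1140*exp(2*j) + 1200*exp(j) - 8000)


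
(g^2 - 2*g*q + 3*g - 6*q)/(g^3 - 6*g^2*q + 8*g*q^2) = (-g - 3)/(g*(-g + 4*q))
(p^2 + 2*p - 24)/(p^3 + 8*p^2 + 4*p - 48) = (p - 4)/(p^2 + 2*p - 8)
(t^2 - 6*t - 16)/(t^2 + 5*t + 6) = (t - 8)/(t + 3)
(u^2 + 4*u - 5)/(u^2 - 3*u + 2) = (u + 5)/(u - 2)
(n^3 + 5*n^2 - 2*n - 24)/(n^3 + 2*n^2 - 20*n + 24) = (n^2 + 7*n + 12)/(n^2 + 4*n - 12)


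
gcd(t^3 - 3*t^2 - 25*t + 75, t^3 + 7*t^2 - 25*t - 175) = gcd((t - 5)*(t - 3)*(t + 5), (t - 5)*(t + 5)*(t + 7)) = t^2 - 25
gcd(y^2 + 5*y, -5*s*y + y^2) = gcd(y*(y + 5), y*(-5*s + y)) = y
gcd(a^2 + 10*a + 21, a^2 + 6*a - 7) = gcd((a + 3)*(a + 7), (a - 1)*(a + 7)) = a + 7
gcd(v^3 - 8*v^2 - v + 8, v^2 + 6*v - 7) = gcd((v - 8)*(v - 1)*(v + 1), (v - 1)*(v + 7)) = v - 1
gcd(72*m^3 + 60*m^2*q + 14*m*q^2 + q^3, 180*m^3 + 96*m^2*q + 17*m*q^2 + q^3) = 36*m^2 + 12*m*q + q^2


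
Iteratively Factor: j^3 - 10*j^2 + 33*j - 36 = (j - 3)*(j^2 - 7*j + 12) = (j - 4)*(j - 3)*(j - 3)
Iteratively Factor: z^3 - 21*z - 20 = (z - 5)*(z^2 + 5*z + 4) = (z - 5)*(z + 4)*(z + 1)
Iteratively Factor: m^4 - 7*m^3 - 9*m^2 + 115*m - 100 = (m - 1)*(m^3 - 6*m^2 - 15*m + 100) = (m - 5)*(m - 1)*(m^2 - m - 20) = (m - 5)^2*(m - 1)*(m + 4)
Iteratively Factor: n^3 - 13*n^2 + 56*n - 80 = (n - 5)*(n^2 - 8*n + 16) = (n - 5)*(n - 4)*(n - 4)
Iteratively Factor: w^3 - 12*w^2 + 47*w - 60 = (w - 3)*(w^2 - 9*w + 20) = (w - 4)*(w - 3)*(w - 5)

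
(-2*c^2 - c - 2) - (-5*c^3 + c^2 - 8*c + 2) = 5*c^3 - 3*c^2 + 7*c - 4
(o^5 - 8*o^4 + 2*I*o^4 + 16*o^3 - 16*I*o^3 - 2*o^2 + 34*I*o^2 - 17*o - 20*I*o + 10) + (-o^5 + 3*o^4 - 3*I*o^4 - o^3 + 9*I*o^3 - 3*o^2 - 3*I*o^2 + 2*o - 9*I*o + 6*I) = -5*o^4 - I*o^4 + 15*o^3 - 7*I*o^3 - 5*o^2 + 31*I*o^2 - 15*o - 29*I*o + 10 + 6*I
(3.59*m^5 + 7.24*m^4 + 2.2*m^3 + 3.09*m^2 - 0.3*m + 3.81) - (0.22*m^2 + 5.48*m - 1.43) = 3.59*m^5 + 7.24*m^4 + 2.2*m^3 + 2.87*m^2 - 5.78*m + 5.24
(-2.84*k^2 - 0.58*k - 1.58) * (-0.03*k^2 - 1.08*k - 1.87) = 0.0852*k^4 + 3.0846*k^3 + 5.9846*k^2 + 2.791*k + 2.9546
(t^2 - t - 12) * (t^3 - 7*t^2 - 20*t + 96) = t^5 - 8*t^4 - 25*t^3 + 200*t^2 + 144*t - 1152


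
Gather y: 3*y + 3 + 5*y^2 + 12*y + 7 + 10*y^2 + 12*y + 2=15*y^2 + 27*y + 12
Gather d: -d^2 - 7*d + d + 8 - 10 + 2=-d^2 - 6*d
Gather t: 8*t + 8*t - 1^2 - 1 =16*t - 2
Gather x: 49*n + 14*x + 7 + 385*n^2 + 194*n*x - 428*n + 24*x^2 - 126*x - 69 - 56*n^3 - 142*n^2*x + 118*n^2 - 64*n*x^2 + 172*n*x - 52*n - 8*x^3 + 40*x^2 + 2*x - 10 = -56*n^3 + 503*n^2 - 431*n - 8*x^3 + x^2*(64 - 64*n) + x*(-142*n^2 + 366*n - 110) - 72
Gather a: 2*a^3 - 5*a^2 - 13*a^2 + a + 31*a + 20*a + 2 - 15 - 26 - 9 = 2*a^3 - 18*a^2 + 52*a - 48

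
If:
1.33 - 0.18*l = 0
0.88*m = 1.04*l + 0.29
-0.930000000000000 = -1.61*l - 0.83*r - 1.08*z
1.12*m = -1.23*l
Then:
No Solution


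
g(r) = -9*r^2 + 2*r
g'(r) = 2 - 18*r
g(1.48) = -16.75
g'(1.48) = -24.64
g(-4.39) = -182.23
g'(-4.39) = 81.02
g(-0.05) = -0.12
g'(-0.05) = 2.90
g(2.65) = -57.90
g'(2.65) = -45.70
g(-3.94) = -147.59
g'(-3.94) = 72.92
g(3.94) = -131.83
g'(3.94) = -68.92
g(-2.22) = -48.80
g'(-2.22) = 41.96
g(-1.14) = -13.98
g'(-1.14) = 22.52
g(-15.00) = -2055.00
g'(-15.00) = 272.00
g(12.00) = -1272.00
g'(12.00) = -214.00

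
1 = 1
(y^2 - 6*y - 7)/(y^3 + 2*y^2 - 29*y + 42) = (y^2 - 6*y - 7)/(y^3 + 2*y^2 - 29*y + 42)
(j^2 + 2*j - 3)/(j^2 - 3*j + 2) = (j + 3)/(j - 2)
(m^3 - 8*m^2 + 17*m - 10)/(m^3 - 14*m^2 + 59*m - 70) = (m - 1)/(m - 7)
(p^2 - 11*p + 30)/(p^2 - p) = (p^2 - 11*p + 30)/(p*(p - 1))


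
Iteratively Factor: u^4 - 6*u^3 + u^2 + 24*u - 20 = (u - 2)*(u^3 - 4*u^2 - 7*u + 10) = (u - 2)*(u + 2)*(u^2 - 6*u + 5) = (u - 5)*(u - 2)*(u + 2)*(u - 1)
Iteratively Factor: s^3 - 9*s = (s)*(s^2 - 9) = s*(s - 3)*(s + 3)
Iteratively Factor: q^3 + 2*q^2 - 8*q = (q + 4)*(q^2 - 2*q) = (q - 2)*(q + 4)*(q)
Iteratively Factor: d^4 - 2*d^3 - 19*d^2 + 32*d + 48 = (d - 3)*(d^3 + d^2 - 16*d - 16) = (d - 4)*(d - 3)*(d^2 + 5*d + 4) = (d - 4)*(d - 3)*(d + 4)*(d + 1)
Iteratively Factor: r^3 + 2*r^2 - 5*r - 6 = (r + 1)*(r^2 + r - 6) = (r - 2)*(r + 1)*(r + 3)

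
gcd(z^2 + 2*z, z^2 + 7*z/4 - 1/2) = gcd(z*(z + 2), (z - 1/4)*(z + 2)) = z + 2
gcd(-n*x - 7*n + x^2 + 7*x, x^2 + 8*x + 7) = x + 7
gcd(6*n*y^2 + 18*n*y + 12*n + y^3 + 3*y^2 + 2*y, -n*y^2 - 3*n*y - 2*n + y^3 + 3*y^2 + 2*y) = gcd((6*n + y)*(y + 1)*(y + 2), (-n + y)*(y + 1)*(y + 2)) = y^2 + 3*y + 2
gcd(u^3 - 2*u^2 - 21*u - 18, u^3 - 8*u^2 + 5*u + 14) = u + 1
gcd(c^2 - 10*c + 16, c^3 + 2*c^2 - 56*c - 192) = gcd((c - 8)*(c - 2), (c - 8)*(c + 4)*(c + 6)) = c - 8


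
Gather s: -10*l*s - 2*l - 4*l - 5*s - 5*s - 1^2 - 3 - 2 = -6*l + s*(-10*l - 10) - 6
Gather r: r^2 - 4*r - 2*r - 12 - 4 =r^2 - 6*r - 16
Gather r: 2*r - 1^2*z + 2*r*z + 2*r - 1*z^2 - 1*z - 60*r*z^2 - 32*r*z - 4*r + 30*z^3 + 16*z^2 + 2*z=r*(-60*z^2 - 30*z) + 30*z^3 + 15*z^2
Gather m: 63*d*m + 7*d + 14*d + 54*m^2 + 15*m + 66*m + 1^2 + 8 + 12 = 21*d + 54*m^2 + m*(63*d + 81) + 21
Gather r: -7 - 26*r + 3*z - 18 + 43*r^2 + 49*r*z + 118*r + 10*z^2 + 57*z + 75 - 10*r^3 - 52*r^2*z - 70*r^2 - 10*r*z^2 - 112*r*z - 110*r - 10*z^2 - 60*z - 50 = -10*r^3 + r^2*(-52*z - 27) + r*(-10*z^2 - 63*z - 18)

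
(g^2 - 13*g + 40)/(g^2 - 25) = (g - 8)/(g + 5)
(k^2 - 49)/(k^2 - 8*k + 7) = (k + 7)/(k - 1)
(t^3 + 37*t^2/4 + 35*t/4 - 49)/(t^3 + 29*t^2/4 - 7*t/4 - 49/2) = (t + 4)/(t + 2)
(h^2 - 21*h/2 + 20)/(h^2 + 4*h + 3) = (h^2 - 21*h/2 + 20)/(h^2 + 4*h + 3)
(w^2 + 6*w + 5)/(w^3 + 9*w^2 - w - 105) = (w + 1)/(w^2 + 4*w - 21)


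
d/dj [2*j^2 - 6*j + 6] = 4*j - 6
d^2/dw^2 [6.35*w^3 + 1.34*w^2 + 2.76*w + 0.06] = 38.1*w + 2.68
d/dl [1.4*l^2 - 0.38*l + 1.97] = 2.8*l - 0.38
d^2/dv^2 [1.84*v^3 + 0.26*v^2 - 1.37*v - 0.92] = 11.04*v + 0.52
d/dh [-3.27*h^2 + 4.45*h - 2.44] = 4.45 - 6.54*h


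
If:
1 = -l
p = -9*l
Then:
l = -1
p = 9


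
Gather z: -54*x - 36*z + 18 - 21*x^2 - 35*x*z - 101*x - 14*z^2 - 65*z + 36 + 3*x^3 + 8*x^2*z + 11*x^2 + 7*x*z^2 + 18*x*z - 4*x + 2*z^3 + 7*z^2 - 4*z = 3*x^3 - 10*x^2 - 159*x + 2*z^3 + z^2*(7*x - 7) + z*(8*x^2 - 17*x - 105) + 54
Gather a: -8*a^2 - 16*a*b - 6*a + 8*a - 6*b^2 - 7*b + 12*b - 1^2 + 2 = -8*a^2 + a*(2 - 16*b) - 6*b^2 + 5*b + 1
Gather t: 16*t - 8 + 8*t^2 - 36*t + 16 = 8*t^2 - 20*t + 8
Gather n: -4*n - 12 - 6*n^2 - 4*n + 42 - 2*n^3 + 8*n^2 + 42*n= -2*n^3 + 2*n^2 + 34*n + 30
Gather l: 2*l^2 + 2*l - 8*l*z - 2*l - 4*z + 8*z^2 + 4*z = 2*l^2 - 8*l*z + 8*z^2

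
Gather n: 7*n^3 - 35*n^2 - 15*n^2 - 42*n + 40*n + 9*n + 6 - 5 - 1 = 7*n^3 - 50*n^2 + 7*n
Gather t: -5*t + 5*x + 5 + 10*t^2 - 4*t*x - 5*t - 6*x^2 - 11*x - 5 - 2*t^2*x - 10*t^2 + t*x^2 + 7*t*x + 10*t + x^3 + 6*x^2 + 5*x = -2*t^2*x + t*(x^2 + 3*x) + x^3 - x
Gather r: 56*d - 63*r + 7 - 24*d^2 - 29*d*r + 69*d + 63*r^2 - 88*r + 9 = -24*d^2 + 125*d + 63*r^2 + r*(-29*d - 151) + 16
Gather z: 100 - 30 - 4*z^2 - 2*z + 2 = -4*z^2 - 2*z + 72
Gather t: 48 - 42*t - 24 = 24 - 42*t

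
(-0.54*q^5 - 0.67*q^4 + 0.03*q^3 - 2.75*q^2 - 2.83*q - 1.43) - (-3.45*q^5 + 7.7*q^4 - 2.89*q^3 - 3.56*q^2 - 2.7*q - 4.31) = 2.91*q^5 - 8.37*q^4 + 2.92*q^3 + 0.81*q^2 - 0.13*q + 2.88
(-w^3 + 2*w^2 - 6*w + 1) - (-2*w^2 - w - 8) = -w^3 + 4*w^2 - 5*w + 9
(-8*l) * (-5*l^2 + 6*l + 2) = 40*l^3 - 48*l^2 - 16*l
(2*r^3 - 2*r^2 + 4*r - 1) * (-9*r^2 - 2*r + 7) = -18*r^5 + 14*r^4 - 18*r^3 - 13*r^2 + 30*r - 7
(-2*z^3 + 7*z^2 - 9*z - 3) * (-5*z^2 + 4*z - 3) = 10*z^5 - 43*z^4 + 79*z^3 - 42*z^2 + 15*z + 9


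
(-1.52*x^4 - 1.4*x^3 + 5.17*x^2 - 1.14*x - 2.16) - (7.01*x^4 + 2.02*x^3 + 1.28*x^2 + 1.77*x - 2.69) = -8.53*x^4 - 3.42*x^3 + 3.89*x^2 - 2.91*x + 0.53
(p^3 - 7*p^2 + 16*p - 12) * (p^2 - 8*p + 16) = p^5 - 15*p^4 + 88*p^3 - 252*p^2 + 352*p - 192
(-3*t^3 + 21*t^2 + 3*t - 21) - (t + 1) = -3*t^3 + 21*t^2 + 2*t - 22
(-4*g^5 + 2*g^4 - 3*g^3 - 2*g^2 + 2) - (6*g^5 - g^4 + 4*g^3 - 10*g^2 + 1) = -10*g^5 + 3*g^4 - 7*g^3 + 8*g^2 + 1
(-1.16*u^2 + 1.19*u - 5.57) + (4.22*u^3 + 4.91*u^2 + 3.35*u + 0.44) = 4.22*u^3 + 3.75*u^2 + 4.54*u - 5.13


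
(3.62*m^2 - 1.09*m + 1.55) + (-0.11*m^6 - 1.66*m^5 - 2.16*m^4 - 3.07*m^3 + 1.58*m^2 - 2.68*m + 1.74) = -0.11*m^6 - 1.66*m^5 - 2.16*m^4 - 3.07*m^3 + 5.2*m^2 - 3.77*m + 3.29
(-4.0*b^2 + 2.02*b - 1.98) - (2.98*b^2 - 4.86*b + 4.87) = -6.98*b^2 + 6.88*b - 6.85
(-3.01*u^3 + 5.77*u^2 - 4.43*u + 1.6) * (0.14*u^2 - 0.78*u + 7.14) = -0.4214*u^5 + 3.1556*u^4 - 26.6122*u^3 + 44.8772*u^2 - 32.8782*u + 11.424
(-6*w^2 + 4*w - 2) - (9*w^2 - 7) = -15*w^2 + 4*w + 5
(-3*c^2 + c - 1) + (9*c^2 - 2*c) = 6*c^2 - c - 1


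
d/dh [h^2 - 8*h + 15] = 2*h - 8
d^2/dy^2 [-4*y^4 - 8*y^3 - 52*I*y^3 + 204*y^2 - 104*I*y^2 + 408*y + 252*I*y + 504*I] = -48*y^2 - y*(48 + 312*I) + 408 - 208*I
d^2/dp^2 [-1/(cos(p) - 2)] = (cos(p)^2 + 2*cos(p) - 2)/(cos(p) - 2)^3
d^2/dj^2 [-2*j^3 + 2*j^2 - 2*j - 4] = 4 - 12*j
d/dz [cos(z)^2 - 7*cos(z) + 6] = (7 - 2*cos(z))*sin(z)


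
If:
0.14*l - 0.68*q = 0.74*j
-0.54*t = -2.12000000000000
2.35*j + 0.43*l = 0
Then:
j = -0.451792336217553*q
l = 2.46909765142151*q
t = 3.93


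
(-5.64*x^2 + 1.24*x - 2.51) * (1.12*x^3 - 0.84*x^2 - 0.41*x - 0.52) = -6.3168*x^5 + 6.1264*x^4 - 1.5404*x^3 + 4.5328*x^2 + 0.3843*x + 1.3052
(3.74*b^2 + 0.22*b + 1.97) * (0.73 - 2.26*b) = -8.4524*b^3 + 2.233*b^2 - 4.2916*b + 1.4381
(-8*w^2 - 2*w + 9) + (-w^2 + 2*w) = 9 - 9*w^2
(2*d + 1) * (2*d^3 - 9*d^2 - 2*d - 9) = 4*d^4 - 16*d^3 - 13*d^2 - 20*d - 9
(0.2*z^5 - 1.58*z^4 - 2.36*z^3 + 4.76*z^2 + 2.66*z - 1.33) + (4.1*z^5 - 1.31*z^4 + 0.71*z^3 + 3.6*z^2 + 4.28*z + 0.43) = 4.3*z^5 - 2.89*z^4 - 1.65*z^3 + 8.36*z^2 + 6.94*z - 0.9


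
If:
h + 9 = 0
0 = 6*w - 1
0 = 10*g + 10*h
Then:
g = 9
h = -9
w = 1/6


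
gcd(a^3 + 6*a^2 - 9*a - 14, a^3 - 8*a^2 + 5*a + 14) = a^2 - a - 2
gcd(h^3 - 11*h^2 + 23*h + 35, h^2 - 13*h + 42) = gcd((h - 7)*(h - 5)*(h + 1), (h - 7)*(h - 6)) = h - 7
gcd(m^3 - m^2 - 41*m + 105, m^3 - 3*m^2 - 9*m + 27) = m - 3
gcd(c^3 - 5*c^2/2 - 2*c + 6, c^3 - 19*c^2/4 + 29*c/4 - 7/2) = c - 2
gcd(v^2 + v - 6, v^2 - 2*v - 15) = v + 3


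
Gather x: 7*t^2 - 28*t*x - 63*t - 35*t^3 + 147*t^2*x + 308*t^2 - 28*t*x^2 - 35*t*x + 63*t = -35*t^3 + 315*t^2 - 28*t*x^2 + x*(147*t^2 - 63*t)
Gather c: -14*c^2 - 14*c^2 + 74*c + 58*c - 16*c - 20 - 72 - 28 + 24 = -28*c^2 + 116*c - 96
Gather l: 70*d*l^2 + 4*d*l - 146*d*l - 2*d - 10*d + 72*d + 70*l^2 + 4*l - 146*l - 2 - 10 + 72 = 60*d + l^2*(70*d + 70) + l*(-142*d - 142) + 60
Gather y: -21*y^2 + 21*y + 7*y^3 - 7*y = 7*y^3 - 21*y^2 + 14*y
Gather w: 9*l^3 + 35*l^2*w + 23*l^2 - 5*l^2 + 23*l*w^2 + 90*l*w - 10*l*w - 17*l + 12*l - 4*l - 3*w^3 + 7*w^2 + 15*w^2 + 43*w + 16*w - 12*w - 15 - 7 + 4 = 9*l^3 + 18*l^2 - 9*l - 3*w^3 + w^2*(23*l + 22) + w*(35*l^2 + 80*l + 47) - 18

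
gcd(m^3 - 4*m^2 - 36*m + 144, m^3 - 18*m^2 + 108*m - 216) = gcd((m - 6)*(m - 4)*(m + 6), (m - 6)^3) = m - 6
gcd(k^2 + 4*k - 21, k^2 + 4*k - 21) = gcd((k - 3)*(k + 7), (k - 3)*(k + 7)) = k^2 + 4*k - 21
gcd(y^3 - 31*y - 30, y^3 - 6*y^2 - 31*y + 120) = y + 5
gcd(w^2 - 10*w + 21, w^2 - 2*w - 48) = 1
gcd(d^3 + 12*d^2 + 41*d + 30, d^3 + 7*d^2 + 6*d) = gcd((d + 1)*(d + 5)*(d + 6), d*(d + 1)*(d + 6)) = d^2 + 7*d + 6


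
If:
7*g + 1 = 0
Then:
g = -1/7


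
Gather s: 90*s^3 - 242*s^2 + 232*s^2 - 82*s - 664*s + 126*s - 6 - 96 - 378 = 90*s^3 - 10*s^2 - 620*s - 480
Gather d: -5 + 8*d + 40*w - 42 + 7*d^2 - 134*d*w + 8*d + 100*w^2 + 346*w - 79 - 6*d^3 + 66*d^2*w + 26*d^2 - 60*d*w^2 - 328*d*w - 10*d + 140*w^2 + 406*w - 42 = -6*d^3 + d^2*(66*w + 33) + d*(-60*w^2 - 462*w + 6) + 240*w^2 + 792*w - 168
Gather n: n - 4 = n - 4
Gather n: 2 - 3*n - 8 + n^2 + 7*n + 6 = n^2 + 4*n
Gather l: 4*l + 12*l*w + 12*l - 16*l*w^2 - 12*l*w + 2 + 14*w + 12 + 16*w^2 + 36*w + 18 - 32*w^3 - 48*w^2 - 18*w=l*(16 - 16*w^2) - 32*w^3 - 32*w^2 + 32*w + 32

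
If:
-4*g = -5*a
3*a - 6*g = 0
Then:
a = 0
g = 0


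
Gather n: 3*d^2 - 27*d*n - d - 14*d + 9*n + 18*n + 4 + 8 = 3*d^2 - 15*d + n*(27 - 27*d) + 12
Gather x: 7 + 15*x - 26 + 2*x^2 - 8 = 2*x^2 + 15*x - 27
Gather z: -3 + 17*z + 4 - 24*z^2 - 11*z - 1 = -24*z^2 + 6*z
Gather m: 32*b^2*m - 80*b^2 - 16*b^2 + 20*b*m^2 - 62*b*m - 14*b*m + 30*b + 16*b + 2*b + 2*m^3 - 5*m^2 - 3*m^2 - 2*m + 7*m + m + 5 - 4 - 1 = -96*b^2 + 48*b + 2*m^3 + m^2*(20*b - 8) + m*(32*b^2 - 76*b + 6)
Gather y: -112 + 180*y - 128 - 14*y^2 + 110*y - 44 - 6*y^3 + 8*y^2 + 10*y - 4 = -6*y^3 - 6*y^2 + 300*y - 288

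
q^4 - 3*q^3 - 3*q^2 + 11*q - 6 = (q - 3)*(q - 1)^2*(q + 2)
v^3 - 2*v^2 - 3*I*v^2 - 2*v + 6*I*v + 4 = (v - 2)*(v - 2*I)*(v - I)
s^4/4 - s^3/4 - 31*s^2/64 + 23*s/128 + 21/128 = (s/4 + 1/4)*(s - 7/4)*(s - 3/4)*(s + 1/2)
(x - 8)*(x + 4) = x^2 - 4*x - 32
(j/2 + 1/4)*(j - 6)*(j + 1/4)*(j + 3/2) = j^4/2 - 15*j^3/8 - 49*j^2/8 - 117*j/32 - 9/16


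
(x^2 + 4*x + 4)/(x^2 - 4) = (x + 2)/(x - 2)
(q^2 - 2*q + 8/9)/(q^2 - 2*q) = (q^2 - 2*q + 8/9)/(q*(q - 2))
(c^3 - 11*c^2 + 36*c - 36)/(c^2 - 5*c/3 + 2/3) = 3*(c^3 - 11*c^2 + 36*c - 36)/(3*c^2 - 5*c + 2)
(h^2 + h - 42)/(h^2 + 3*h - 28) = (h - 6)/(h - 4)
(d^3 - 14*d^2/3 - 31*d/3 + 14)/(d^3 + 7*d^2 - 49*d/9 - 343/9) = 3*(d^2 - 7*d + 6)/(3*d^2 + 14*d - 49)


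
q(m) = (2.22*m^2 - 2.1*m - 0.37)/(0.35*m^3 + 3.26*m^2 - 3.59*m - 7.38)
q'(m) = (4.44*m - 2.1)/(0.35*m^3 + 3.26*m^2 - 3.59*m - 7.38) + (-1.05*m^2 - 6.52*m + 3.59)*(2.22*m^2 - 2.1*m - 0.37)/(0.35*m^3 + 3.26*m^2 - 3.59*m - 7.38)^2 = (-0.777*m^4 + 1.47*m^3 - 0.735300000000002*m^2 - 30.3548*m + 14.1697)/(0.1225*m^6 + 2.282*m^5 + 8.1146*m^4 - 28.5728*m^3 - 35.2295*m^2 + 52.9884*m + 54.4644)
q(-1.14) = 11.40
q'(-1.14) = 238.90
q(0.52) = 0.10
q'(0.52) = -0.02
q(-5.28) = 1.43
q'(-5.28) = -0.26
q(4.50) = 0.47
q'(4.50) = -0.06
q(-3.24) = 1.12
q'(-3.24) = -0.04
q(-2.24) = 1.18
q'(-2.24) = 0.25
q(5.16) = 0.44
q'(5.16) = -0.04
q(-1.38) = 2.36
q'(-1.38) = 5.85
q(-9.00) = 5.86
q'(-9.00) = -5.19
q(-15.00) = -1.32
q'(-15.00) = -0.27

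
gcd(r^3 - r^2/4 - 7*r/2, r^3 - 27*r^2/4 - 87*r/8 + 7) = r + 7/4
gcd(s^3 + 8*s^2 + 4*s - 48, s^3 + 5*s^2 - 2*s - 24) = s^2 + 2*s - 8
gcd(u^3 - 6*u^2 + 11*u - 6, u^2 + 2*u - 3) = u - 1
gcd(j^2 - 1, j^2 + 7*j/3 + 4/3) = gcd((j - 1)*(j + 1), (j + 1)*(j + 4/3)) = j + 1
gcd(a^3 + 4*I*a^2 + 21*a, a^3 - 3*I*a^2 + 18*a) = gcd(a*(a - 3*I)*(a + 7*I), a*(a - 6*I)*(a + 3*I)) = a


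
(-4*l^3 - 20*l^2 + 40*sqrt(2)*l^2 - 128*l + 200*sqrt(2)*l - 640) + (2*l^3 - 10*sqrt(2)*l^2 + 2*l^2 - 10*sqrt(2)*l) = -2*l^3 - 18*l^2 + 30*sqrt(2)*l^2 - 128*l + 190*sqrt(2)*l - 640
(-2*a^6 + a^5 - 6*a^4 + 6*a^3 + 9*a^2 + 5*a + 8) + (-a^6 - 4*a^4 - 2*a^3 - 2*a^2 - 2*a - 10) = -3*a^6 + a^5 - 10*a^4 + 4*a^3 + 7*a^2 + 3*a - 2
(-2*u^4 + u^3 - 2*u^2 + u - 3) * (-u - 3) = 2*u^5 + 5*u^4 - u^3 + 5*u^2 + 9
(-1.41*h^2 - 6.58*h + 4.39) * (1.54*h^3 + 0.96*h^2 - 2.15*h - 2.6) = -2.1714*h^5 - 11.4868*h^4 + 3.4753*h^3 + 22.0274*h^2 + 7.6695*h - 11.414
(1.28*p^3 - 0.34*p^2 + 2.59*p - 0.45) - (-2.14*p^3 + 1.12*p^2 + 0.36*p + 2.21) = 3.42*p^3 - 1.46*p^2 + 2.23*p - 2.66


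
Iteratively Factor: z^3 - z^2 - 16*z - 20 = (z + 2)*(z^2 - 3*z - 10) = (z - 5)*(z + 2)*(z + 2)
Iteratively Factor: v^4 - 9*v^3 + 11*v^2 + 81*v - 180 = (v - 5)*(v^3 - 4*v^2 - 9*v + 36) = (v - 5)*(v - 3)*(v^2 - v - 12) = (v - 5)*(v - 3)*(v + 3)*(v - 4)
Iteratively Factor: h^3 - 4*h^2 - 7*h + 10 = (h - 5)*(h^2 + h - 2) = (h - 5)*(h - 1)*(h + 2)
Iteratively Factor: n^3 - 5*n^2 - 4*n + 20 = (n - 5)*(n^2 - 4) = (n - 5)*(n + 2)*(n - 2)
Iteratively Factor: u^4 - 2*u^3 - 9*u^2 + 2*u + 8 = (u - 1)*(u^3 - u^2 - 10*u - 8) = (u - 4)*(u - 1)*(u^2 + 3*u + 2) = (u - 4)*(u - 1)*(u + 1)*(u + 2)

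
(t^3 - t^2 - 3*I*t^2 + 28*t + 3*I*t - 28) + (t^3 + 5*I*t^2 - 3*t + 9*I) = 2*t^3 - t^2 + 2*I*t^2 + 25*t + 3*I*t - 28 + 9*I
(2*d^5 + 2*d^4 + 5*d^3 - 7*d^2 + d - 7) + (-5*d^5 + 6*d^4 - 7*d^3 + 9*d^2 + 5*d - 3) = -3*d^5 + 8*d^4 - 2*d^3 + 2*d^2 + 6*d - 10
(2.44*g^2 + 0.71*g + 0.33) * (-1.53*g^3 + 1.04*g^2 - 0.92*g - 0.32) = -3.7332*g^5 + 1.4513*g^4 - 2.0113*g^3 - 1.0908*g^2 - 0.5308*g - 0.1056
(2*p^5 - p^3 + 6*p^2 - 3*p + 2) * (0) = 0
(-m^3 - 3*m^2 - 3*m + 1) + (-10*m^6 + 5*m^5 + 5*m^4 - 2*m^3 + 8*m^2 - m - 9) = -10*m^6 + 5*m^5 + 5*m^4 - 3*m^3 + 5*m^2 - 4*m - 8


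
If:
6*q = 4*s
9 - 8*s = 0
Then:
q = 3/4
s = 9/8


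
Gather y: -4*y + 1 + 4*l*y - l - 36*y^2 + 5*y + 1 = -l - 36*y^2 + y*(4*l + 1) + 2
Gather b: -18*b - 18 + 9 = -18*b - 9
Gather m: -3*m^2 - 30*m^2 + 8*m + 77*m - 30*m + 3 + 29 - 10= -33*m^2 + 55*m + 22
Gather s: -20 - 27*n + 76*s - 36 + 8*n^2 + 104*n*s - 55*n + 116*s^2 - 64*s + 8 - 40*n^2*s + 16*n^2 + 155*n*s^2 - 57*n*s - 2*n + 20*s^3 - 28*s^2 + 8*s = 24*n^2 - 84*n + 20*s^3 + s^2*(155*n + 88) + s*(-40*n^2 + 47*n + 20) - 48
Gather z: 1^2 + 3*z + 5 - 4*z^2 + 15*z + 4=-4*z^2 + 18*z + 10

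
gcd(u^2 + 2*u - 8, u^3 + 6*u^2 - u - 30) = u - 2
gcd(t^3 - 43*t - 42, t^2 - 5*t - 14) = t - 7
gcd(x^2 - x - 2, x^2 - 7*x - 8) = x + 1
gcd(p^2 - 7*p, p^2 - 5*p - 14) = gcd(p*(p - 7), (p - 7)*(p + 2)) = p - 7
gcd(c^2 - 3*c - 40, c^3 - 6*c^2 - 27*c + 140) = c + 5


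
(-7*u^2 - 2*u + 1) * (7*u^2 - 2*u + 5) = -49*u^4 - 24*u^2 - 12*u + 5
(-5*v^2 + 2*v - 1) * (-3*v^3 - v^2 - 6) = 15*v^5 - v^4 + v^3 + 31*v^2 - 12*v + 6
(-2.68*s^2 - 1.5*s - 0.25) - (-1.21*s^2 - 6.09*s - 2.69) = -1.47*s^2 + 4.59*s + 2.44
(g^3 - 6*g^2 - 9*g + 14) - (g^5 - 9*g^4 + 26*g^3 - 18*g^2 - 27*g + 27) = -g^5 + 9*g^4 - 25*g^3 + 12*g^2 + 18*g - 13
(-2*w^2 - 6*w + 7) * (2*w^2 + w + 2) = -4*w^4 - 14*w^3 + 4*w^2 - 5*w + 14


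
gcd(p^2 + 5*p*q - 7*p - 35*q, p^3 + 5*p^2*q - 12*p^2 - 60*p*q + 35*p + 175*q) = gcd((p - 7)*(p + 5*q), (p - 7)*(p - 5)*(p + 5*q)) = p^2 + 5*p*q - 7*p - 35*q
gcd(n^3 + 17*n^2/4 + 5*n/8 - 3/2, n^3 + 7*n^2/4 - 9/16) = n^2 + n/4 - 3/8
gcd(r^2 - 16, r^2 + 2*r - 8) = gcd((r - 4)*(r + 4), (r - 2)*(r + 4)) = r + 4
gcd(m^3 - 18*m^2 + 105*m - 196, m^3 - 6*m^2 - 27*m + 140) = m^2 - 11*m + 28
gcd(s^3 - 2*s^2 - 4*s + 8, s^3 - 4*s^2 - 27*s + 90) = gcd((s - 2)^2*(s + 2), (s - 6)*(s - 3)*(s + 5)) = 1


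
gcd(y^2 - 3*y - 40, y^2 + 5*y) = y + 5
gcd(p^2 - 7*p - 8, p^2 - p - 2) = p + 1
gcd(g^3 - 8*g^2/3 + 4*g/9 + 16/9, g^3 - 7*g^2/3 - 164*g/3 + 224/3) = g - 4/3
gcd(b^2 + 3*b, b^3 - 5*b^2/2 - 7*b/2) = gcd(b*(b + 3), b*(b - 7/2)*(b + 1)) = b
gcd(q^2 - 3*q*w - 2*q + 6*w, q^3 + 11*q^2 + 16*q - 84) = q - 2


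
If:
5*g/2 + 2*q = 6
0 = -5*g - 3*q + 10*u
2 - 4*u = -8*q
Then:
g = 32/15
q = 1/3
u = 7/6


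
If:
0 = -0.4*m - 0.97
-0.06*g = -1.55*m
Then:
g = -62.65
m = -2.42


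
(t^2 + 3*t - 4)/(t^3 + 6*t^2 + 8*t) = (t - 1)/(t*(t + 2))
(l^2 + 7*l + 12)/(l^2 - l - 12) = (l + 4)/(l - 4)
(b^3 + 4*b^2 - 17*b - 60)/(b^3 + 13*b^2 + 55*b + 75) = (b - 4)/(b + 5)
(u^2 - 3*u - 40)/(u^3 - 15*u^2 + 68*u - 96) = (u + 5)/(u^2 - 7*u + 12)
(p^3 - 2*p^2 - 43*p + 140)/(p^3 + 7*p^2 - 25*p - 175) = (p - 4)/(p + 5)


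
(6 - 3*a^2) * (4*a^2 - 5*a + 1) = -12*a^4 + 15*a^3 + 21*a^2 - 30*a + 6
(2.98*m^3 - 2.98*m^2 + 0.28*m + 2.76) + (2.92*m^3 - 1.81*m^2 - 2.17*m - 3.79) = 5.9*m^3 - 4.79*m^2 - 1.89*m - 1.03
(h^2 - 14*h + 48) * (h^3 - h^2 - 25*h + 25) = h^5 - 15*h^4 + 37*h^3 + 327*h^2 - 1550*h + 1200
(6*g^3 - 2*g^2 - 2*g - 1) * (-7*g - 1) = -42*g^4 + 8*g^3 + 16*g^2 + 9*g + 1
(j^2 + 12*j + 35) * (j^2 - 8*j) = j^4 + 4*j^3 - 61*j^2 - 280*j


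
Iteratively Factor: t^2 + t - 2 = (t - 1)*(t + 2)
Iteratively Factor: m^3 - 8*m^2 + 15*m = (m - 3)*(m^2 - 5*m) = m*(m - 3)*(m - 5)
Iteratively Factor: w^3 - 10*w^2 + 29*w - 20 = (w - 1)*(w^2 - 9*w + 20) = (w - 5)*(w - 1)*(w - 4)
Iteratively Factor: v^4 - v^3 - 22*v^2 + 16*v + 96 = (v - 4)*(v^3 + 3*v^2 - 10*v - 24) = (v - 4)*(v + 2)*(v^2 + v - 12) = (v - 4)*(v + 2)*(v + 4)*(v - 3)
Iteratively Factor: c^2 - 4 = (c - 2)*(c + 2)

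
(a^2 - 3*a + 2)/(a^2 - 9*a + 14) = (a - 1)/(a - 7)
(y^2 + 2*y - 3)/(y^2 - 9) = (y - 1)/(y - 3)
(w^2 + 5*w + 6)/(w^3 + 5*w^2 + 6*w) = 1/w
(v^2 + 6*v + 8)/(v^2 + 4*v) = (v + 2)/v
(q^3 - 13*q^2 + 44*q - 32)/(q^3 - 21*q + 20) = (q - 8)/(q + 5)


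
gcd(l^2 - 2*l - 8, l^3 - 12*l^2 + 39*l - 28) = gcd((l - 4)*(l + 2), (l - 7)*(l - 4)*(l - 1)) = l - 4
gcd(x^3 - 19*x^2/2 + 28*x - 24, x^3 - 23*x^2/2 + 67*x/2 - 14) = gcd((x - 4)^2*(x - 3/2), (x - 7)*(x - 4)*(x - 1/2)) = x - 4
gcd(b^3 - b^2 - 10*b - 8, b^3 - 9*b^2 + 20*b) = b - 4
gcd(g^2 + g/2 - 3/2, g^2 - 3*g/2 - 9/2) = g + 3/2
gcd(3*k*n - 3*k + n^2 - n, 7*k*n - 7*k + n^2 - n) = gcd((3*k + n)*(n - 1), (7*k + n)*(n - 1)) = n - 1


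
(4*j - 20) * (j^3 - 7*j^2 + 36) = 4*j^4 - 48*j^3 + 140*j^2 + 144*j - 720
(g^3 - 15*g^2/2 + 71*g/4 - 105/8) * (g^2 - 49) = g^5 - 15*g^4/2 - 125*g^3/4 + 2835*g^2/8 - 3479*g/4 + 5145/8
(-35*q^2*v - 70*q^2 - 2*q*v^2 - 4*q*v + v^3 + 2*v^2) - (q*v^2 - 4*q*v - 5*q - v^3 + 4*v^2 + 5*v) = -35*q^2*v - 70*q^2 - 3*q*v^2 + 5*q + 2*v^3 - 2*v^2 - 5*v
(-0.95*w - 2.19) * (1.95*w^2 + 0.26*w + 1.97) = -1.8525*w^3 - 4.5175*w^2 - 2.4409*w - 4.3143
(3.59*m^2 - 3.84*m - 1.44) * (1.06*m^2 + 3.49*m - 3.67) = 3.8054*m^4 + 8.4587*m^3 - 28.1033*m^2 + 9.0672*m + 5.2848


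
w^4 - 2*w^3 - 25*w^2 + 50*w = w*(w - 5)*(w - 2)*(w + 5)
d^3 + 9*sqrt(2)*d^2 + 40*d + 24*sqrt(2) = (d + sqrt(2))*(d + 2*sqrt(2))*(d + 6*sqrt(2))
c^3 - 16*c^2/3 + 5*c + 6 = (c - 3)^2*(c + 2/3)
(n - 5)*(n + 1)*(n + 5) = n^3 + n^2 - 25*n - 25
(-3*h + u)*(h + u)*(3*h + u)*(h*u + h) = -9*h^4*u - 9*h^4 - 9*h^3*u^2 - 9*h^3*u + h^2*u^3 + h^2*u^2 + h*u^4 + h*u^3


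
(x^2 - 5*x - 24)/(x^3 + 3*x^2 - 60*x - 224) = (x + 3)/(x^2 + 11*x + 28)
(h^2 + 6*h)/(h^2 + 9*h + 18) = h/(h + 3)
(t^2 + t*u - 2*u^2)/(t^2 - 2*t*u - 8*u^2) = (t - u)/(t - 4*u)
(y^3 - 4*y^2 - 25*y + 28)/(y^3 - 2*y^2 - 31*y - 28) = (y - 1)/(y + 1)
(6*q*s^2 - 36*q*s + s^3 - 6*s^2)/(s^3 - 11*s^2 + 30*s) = (6*q + s)/(s - 5)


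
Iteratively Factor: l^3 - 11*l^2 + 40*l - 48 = (l - 3)*(l^2 - 8*l + 16) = (l - 4)*(l - 3)*(l - 4)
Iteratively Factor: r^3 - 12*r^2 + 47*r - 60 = (r - 4)*(r^2 - 8*r + 15) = (r - 4)*(r - 3)*(r - 5)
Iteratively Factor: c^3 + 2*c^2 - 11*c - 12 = (c - 3)*(c^2 + 5*c + 4) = (c - 3)*(c + 4)*(c + 1)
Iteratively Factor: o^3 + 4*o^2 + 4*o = (o + 2)*(o^2 + 2*o) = (o + 2)^2*(o)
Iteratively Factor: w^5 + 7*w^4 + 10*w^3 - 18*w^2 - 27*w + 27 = (w + 3)*(w^4 + 4*w^3 - 2*w^2 - 12*w + 9) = (w - 1)*(w + 3)*(w^3 + 5*w^2 + 3*w - 9) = (w - 1)*(w + 3)^2*(w^2 + 2*w - 3) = (w - 1)^2*(w + 3)^2*(w + 3)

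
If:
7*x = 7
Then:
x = 1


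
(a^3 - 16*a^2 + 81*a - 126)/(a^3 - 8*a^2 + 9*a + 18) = (a - 7)/(a + 1)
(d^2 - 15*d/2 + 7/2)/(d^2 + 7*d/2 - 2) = (d - 7)/(d + 4)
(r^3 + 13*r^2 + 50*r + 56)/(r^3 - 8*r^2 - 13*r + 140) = (r^2 + 9*r + 14)/(r^2 - 12*r + 35)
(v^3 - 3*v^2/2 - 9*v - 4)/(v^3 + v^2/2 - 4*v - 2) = (v - 4)/(v - 2)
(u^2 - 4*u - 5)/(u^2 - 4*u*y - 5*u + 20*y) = (-u - 1)/(-u + 4*y)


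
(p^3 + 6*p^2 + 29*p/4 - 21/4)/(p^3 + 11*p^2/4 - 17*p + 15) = (4*p^3 + 24*p^2 + 29*p - 21)/(4*p^3 + 11*p^2 - 68*p + 60)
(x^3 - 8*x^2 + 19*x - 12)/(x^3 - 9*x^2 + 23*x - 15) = (x - 4)/(x - 5)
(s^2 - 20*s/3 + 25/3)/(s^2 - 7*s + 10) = (s - 5/3)/(s - 2)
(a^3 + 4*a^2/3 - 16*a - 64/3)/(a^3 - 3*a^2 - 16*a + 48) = (a + 4/3)/(a - 3)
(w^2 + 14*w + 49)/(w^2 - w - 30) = (w^2 + 14*w + 49)/(w^2 - w - 30)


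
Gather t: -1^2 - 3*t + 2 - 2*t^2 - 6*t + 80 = -2*t^2 - 9*t + 81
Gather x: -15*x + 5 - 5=-15*x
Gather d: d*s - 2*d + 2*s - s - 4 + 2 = d*(s - 2) + s - 2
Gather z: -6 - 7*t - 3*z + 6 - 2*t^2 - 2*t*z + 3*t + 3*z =-2*t^2 - 2*t*z - 4*t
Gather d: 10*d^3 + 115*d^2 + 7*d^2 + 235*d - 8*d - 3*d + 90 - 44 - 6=10*d^3 + 122*d^2 + 224*d + 40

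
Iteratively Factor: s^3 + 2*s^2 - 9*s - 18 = (s + 2)*(s^2 - 9) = (s + 2)*(s + 3)*(s - 3)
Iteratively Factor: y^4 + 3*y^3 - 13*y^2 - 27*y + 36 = (y + 4)*(y^3 - y^2 - 9*y + 9) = (y - 3)*(y + 4)*(y^2 + 2*y - 3) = (y - 3)*(y + 3)*(y + 4)*(y - 1)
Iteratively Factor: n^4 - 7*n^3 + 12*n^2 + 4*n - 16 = (n - 4)*(n^3 - 3*n^2 + 4) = (n - 4)*(n + 1)*(n^2 - 4*n + 4) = (n - 4)*(n - 2)*(n + 1)*(n - 2)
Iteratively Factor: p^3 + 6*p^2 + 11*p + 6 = (p + 2)*(p^2 + 4*p + 3) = (p + 1)*(p + 2)*(p + 3)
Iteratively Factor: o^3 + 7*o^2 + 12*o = (o + 4)*(o^2 + 3*o) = o*(o + 4)*(o + 3)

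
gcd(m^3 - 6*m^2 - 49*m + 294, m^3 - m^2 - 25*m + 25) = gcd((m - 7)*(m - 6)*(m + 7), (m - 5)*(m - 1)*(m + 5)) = 1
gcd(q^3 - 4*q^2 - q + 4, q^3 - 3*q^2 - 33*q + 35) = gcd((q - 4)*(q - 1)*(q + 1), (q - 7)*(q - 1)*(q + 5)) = q - 1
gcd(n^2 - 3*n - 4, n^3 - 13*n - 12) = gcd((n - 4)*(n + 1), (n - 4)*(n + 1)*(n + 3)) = n^2 - 3*n - 4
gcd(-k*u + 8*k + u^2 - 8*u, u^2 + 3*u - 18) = 1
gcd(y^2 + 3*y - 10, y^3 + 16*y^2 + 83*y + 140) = y + 5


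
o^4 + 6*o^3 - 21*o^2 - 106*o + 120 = (o - 4)*(o - 1)*(o + 5)*(o + 6)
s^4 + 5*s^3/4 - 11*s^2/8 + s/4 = s*(s - 1/2)*(s - 1/4)*(s + 2)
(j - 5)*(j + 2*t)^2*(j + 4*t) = j^4 + 8*j^3*t - 5*j^3 + 20*j^2*t^2 - 40*j^2*t + 16*j*t^3 - 100*j*t^2 - 80*t^3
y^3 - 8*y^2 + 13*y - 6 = (y - 6)*(y - 1)^2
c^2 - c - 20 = (c - 5)*(c + 4)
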